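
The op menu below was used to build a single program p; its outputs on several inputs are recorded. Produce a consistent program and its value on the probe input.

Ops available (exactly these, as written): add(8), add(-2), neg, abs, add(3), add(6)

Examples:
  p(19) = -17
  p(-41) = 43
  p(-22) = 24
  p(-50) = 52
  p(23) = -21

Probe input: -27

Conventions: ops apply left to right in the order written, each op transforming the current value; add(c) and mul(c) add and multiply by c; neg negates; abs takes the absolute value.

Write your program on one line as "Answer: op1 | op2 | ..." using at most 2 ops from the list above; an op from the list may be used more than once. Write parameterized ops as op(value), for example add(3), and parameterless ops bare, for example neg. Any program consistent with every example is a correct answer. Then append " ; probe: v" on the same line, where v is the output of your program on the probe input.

add(-2) | neg ; probe: 29

Check, running the answer program on each example:
  19 -> 17 -> -17
  -41 -> -43 -> 43
  -22 -> -24 -> 24
  -50 -> -52 -> 52
  23 -> 21 -> -21
  probe: -27 -> -29 -> 29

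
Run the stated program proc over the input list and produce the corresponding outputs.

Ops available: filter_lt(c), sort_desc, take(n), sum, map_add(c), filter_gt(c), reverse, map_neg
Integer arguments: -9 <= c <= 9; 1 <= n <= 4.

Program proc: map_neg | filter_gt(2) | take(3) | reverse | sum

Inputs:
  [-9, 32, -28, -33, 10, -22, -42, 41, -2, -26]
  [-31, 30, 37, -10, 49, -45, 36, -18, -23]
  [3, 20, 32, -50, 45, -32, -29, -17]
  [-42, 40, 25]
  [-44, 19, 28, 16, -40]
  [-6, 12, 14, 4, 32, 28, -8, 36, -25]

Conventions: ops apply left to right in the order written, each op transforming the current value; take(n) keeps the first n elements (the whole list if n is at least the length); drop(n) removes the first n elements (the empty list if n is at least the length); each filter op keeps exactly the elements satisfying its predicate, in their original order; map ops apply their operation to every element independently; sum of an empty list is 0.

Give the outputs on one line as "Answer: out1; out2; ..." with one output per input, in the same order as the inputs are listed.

Execution, op by op:
  [-9, 32, -28, -33, 10, -22, -42, 41, -2, -26] -> [9, -32, 28, 33, -10, 22, 42, -41, 2, 26] -> [9, 28, 33, 22, 42, 26] -> [9, 28, 33] -> [33, 28, 9] -> 70
  [-31, 30, 37, -10, 49, -45, 36, -18, -23] -> [31, -30, -37, 10, -49, 45, -36, 18, 23] -> [31, 10, 45, 18, 23] -> [31, 10, 45] -> [45, 10, 31] -> 86
  [3, 20, 32, -50, 45, -32, -29, -17] -> [-3, -20, -32, 50, -45, 32, 29, 17] -> [50, 32, 29, 17] -> [50, 32, 29] -> [29, 32, 50] -> 111
  [-42, 40, 25] -> [42, -40, -25] -> [42] -> [42] -> [42] -> 42
  [-44, 19, 28, 16, -40] -> [44, -19, -28, -16, 40] -> [44, 40] -> [44, 40] -> [40, 44] -> 84
  [-6, 12, 14, 4, 32, 28, -8, 36, -25] -> [6, -12, -14, -4, -32, -28, 8, -36, 25] -> [6, 8, 25] -> [6, 8, 25] -> [25, 8, 6] -> 39

70; 86; 111; 42; 84; 39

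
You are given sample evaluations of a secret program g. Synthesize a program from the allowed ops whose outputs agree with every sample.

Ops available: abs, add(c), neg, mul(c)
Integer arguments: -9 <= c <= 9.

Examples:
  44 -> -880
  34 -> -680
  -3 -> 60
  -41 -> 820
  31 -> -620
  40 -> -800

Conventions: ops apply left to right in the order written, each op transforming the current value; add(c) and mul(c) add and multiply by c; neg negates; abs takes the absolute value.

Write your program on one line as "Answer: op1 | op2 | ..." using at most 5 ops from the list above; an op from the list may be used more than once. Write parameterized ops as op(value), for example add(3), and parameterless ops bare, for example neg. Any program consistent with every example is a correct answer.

neg | mul(-5) | mul(4) | neg

Check, running the answer program on each example:
  44 -> -44 -> 220 -> 880 -> -880
  34 -> -34 -> 170 -> 680 -> -680
  -3 -> 3 -> -15 -> -60 -> 60
  -41 -> 41 -> -205 -> -820 -> 820
  31 -> -31 -> 155 -> 620 -> -620
  40 -> -40 -> 200 -> 800 -> -800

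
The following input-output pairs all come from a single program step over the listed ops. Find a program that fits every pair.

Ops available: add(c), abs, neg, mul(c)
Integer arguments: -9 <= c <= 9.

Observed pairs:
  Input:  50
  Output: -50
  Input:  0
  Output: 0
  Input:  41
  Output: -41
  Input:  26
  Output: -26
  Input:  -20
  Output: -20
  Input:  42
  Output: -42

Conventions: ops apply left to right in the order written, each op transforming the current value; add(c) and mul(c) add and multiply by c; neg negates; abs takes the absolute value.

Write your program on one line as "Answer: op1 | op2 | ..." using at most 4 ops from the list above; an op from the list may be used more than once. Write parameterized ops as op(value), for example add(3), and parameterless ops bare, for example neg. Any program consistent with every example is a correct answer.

neg | abs | neg

Check, running the answer program on each example:
  50 -> -50 -> 50 -> -50
  0 -> 0 -> 0 -> 0
  41 -> -41 -> 41 -> -41
  26 -> -26 -> 26 -> -26
  -20 -> 20 -> 20 -> -20
  42 -> -42 -> 42 -> -42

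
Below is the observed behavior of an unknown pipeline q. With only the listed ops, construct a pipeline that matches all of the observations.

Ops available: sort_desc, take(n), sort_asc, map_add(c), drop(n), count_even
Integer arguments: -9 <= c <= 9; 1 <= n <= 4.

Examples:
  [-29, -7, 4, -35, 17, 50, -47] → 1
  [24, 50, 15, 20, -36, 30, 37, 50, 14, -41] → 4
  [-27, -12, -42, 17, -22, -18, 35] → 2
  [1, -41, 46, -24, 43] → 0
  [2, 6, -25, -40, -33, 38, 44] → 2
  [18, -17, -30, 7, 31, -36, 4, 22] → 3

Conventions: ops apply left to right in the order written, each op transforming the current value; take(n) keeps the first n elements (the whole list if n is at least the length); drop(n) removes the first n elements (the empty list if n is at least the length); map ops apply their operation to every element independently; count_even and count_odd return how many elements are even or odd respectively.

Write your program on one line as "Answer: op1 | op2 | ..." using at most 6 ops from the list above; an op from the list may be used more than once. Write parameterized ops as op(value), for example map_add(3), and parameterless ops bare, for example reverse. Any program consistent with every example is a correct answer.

drop(4) | sort_desc | map_add(-2) | map_add(-2) | count_even

Check, running the answer program on each example:
  [-29, -7, 4, -35, 17, 50, -47] -> [17, 50, -47] -> [50, 17, -47] -> [48, 15, -49] -> [46, 13, -51] -> 1
  [24, 50, 15, 20, -36, 30, 37, 50, 14, -41] -> [-36, 30, 37, 50, 14, -41] -> [50, 37, 30, 14, -36, -41] -> [48, 35, 28, 12, -38, -43] -> [46, 33, 26, 10, -40, -45] -> 4
  [-27, -12, -42, 17, -22, -18, 35] -> [-22, -18, 35] -> [35, -18, -22] -> [33, -20, -24] -> [31, -22, -26] -> 2
  [1, -41, 46, -24, 43] -> [43] -> [43] -> [41] -> [39] -> 0
  [2, 6, -25, -40, -33, 38, 44] -> [-33, 38, 44] -> [44, 38, -33] -> [42, 36, -35] -> [40, 34, -37] -> 2
  [18, -17, -30, 7, 31, -36, 4, 22] -> [31, -36, 4, 22] -> [31, 22, 4, -36] -> [29, 20, 2, -38] -> [27, 18, 0, -40] -> 3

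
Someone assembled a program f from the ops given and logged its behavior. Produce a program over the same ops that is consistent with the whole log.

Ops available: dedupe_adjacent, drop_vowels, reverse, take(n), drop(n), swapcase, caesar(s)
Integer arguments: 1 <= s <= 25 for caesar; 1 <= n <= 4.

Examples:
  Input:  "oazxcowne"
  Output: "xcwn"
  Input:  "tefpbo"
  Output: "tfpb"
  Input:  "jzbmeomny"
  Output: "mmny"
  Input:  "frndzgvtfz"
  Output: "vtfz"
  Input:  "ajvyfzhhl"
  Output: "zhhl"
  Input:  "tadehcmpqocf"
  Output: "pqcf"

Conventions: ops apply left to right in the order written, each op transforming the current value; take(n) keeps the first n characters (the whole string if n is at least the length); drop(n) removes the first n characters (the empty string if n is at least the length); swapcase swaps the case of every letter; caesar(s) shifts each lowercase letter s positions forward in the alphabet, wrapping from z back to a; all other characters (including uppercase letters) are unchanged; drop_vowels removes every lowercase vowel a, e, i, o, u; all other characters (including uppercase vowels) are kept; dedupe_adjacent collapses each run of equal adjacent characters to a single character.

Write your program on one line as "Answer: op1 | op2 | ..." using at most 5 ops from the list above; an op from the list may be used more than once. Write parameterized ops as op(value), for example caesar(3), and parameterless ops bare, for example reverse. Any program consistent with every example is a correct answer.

reverse | drop_vowels | take(4) | reverse

Check, running the answer program on each example:
  "oazxcowne" -> "enwocxzao" -> "nwcxz" -> "nwcx" -> "xcwn"
  "tefpbo" -> "obpfet" -> "bpft" -> "bpft" -> "tfpb"
  "jzbmeomny" -> "ynmoembzj" -> "ynmmbzj" -> "ynmm" -> "mmny"
  "frndzgvtfz" -> "zftvgzdnrf" -> "zftvgzdnrf" -> "zftv" -> "vtfz"
  "ajvyfzhhl" -> "lhhzfyvja" -> "lhhzfyvj" -> "lhhz" -> "zhhl"
  "tadehcmpqocf" -> "fcoqpmchedat" -> "fcqpmchdt" -> "fcqp" -> "pqcf"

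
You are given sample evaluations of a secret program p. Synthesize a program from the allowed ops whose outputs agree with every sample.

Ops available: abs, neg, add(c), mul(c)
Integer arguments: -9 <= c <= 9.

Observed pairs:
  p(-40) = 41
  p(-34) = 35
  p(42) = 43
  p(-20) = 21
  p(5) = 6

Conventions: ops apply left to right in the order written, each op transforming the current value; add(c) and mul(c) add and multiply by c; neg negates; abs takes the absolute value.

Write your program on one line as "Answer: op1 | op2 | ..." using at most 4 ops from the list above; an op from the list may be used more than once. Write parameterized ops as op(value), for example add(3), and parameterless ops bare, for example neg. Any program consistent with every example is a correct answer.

neg | abs | add(-2) | add(3)

Check, running the answer program on each example:
  -40 -> 40 -> 40 -> 38 -> 41
  -34 -> 34 -> 34 -> 32 -> 35
  42 -> -42 -> 42 -> 40 -> 43
  -20 -> 20 -> 20 -> 18 -> 21
  5 -> -5 -> 5 -> 3 -> 6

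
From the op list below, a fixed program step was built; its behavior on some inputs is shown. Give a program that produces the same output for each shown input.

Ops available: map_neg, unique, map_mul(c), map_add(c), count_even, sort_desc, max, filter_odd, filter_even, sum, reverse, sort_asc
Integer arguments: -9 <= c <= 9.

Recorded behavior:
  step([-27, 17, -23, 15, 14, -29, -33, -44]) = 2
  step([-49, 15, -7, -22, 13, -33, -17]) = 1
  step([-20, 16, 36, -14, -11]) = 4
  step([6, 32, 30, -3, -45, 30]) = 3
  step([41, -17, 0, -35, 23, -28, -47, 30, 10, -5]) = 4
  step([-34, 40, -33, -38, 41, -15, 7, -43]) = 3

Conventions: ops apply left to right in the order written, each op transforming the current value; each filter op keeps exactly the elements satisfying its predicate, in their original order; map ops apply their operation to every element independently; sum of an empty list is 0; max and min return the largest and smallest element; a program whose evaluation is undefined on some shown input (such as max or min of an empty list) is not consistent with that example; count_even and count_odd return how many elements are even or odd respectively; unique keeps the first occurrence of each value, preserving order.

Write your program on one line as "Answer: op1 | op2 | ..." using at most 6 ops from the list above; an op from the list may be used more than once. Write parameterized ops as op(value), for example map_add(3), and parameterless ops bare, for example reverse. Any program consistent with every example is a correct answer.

map_add(-6) | unique | sort_asc | map_add(-8) | count_even

Check, running the answer program on each example:
  [-27, 17, -23, 15, 14, -29, -33, -44] -> [-33, 11, -29, 9, 8, -35, -39, -50] -> [-33, 11, -29, 9, 8, -35, -39, -50] -> [-50, -39, -35, -33, -29, 8, 9, 11] -> [-58, -47, -43, -41, -37, 0, 1, 3] -> 2
  [-49, 15, -7, -22, 13, -33, -17] -> [-55, 9, -13, -28, 7, -39, -23] -> [-55, 9, -13, -28, 7, -39, -23] -> [-55, -39, -28, -23, -13, 7, 9] -> [-63, -47, -36, -31, -21, -1, 1] -> 1
  [-20, 16, 36, -14, -11] -> [-26, 10, 30, -20, -17] -> [-26, 10, 30, -20, -17] -> [-26, -20, -17, 10, 30] -> [-34, -28, -25, 2, 22] -> 4
  [6, 32, 30, -3, -45, 30] -> [0, 26, 24, -9, -51, 24] -> [0, 26, 24, -9, -51] -> [-51, -9, 0, 24, 26] -> [-59, -17, -8, 16, 18] -> 3
  [41, -17, 0, -35, 23, -28, -47, 30, 10, -5] -> [35, -23, -6, -41, 17, -34, -53, 24, 4, -11] -> [35, -23, -6, -41, 17, -34, -53, 24, 4, -11] -> [-53, -41, -34, -23, -11, -6, 4, 17, 24, 35] -> [-61, -49, -42, -31, -19, -14, -4, 9, 16, 27] -> 4
  [-34, 40, -33, -38, 41, -15, 7, -43] -> [-40, 34, -39, -44, 35, -21, 1, -49] -> [-40, 34, -39, -44, 35, -21, 1, -49] -> [-49, -44, -40, -39, -21, 1, 34, 35] -> [-57, -52, -48, -47, -29, -7, 26, 27] -> 3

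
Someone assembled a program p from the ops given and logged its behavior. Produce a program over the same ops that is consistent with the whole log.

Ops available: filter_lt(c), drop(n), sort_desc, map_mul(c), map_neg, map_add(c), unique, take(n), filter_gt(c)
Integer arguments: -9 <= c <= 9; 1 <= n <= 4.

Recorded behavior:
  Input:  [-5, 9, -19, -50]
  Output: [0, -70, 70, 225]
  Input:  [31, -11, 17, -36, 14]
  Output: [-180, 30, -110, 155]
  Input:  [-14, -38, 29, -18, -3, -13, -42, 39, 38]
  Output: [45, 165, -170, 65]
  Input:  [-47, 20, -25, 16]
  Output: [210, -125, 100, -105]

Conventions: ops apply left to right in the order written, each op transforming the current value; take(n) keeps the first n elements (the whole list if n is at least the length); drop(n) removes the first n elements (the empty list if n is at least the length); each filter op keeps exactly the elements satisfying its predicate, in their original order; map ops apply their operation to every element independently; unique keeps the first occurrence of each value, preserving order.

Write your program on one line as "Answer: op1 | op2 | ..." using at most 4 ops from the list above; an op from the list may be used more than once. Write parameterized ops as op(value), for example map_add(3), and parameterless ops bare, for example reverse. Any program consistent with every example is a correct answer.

map_add(5) | take(4) | map_neg | map_mul(5)

Check, running the answer program on each example:
  [-5, 9, -19, -50] -> [0, 14, -14, -45] -> [0, 14, -14, -45] -> [0, -14, 14, 45] -> [0, -70, 70, 225]
  [31, -11, 17, -36, 14] -> [36, -6, 22, -31, 19] -> [36, -6, 22, -31] -> [-36, 6, -22, 31] -> [-180, 30, -110, 155]
  [-14, -38, 29, -18, -3, -13, -42, 39, 38] -> [-9, -33, 34, -13, 2, -8, -37, 44, 43] -> [-9, -33, 34, -13] -> [9, 33, -34, 13] -> [45, 165, -170, 65]
  [-47, 20, -25, 16] -> [-42, 25, -20, 21] -> [-42, 25, -20, 21] -> [42, -25, 20, -21] -> [210, -125, 100, -105]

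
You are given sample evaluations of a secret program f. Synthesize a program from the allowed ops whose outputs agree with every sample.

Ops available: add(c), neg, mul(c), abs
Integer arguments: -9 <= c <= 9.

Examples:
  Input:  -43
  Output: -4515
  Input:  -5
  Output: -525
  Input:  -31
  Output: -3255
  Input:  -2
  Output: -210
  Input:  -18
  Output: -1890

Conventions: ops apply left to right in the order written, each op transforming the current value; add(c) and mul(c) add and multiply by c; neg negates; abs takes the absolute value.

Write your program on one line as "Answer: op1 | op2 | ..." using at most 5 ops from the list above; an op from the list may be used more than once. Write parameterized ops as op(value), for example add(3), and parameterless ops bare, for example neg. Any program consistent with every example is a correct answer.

mul(-3) | neg | mul(7) | mul(5)

Check, running the answer program on each example:
  -43 -> 129 -> -129 -> -903 -> -4515
  -5 -> 15 -> -15 -> -105 -> -525
  -31 -> 93 -> -93 -> -651 -> -3255
  -2 -> 6 -> -6 -> -42 -> -210
  -18 -> 54 -> -54 -> -378 -> -1890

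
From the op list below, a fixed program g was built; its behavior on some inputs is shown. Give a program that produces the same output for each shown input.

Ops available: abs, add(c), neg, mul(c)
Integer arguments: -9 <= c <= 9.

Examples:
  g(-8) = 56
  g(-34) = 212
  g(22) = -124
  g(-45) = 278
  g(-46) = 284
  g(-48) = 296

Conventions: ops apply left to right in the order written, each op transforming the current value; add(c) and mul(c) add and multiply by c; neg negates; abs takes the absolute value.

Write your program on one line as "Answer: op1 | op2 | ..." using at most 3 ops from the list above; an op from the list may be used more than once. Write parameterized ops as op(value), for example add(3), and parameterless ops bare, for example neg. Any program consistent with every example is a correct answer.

neg | mul(6) | add(8)

Check, running the answer program on each example:
  -8 -> 8 -> 48 -> 56
  -34 -> 34 -> 204 -> 212
  22 -> -22 -> -132 -> -124
  -45 -> 45 -> 270 -> 278
  -46 -> 46 -> 276 -> 284
  -48 -> 48 -> 288 -> 296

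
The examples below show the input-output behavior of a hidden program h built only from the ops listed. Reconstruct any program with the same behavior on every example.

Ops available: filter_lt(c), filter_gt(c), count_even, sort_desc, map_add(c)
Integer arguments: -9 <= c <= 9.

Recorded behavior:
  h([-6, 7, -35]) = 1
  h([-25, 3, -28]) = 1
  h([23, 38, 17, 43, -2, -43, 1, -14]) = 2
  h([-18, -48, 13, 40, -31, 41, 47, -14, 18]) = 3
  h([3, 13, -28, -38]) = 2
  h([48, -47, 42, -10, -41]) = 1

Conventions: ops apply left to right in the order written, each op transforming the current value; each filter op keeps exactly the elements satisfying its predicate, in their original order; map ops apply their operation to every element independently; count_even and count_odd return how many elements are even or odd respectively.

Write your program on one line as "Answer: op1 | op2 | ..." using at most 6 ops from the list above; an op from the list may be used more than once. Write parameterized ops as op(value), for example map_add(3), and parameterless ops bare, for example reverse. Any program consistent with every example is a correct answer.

map_add(-5) | filter_lt(-2) | map_add(5) | filter_lt(-1) | sort_desc | count_even

Check, running the answer program on each example:
  [-6, 7, -35] -> [-11, 2, -40] -> [-11, -40] -> [-6, -35] -> [-6, -35] -> [-6, -35] -> 1
  [-25, 3, -28] -> [-30, -2, -33] -> [-30, -33] -> [-25, -28] -> [-25, -28] -> [-25, -28] -> 1
  [23, 38, 17, 43, -2, -43, 1, -14] -> [18, 33, 12, 38, -7, -48, -4, -19] -> [-7, -48, -4, -19] -> [-2, -43, 1, -14] -> [-2, -43, -14] -> [-2, -14, -43] -> 2
  [-18, -48, 13, 40, -31, 41, 47, -14, 18] -> [-23, -53, 8, 35, -36, 36, 42, -19, 13] -> [-23, -53, -36, -19] -> [-18, -48, -31, -14] -> [-18, -48, -31, -14] -> [-14, -18, -31, -48] -> 3
  [3, 13, -28, -38] -> [-2, 8, -33, -43] -> [-33, -43] -> [-28, -38] -> [-28, -38] -> [-28, -38] -> 2
  [48, -47, 42, -10, -41] -> [43, -52, 37, -15, -46] -> [-52, -15, -46] -> [-47, -10, -41] -> [-47, -10, -41] -> [-10, -41, -47] -> 1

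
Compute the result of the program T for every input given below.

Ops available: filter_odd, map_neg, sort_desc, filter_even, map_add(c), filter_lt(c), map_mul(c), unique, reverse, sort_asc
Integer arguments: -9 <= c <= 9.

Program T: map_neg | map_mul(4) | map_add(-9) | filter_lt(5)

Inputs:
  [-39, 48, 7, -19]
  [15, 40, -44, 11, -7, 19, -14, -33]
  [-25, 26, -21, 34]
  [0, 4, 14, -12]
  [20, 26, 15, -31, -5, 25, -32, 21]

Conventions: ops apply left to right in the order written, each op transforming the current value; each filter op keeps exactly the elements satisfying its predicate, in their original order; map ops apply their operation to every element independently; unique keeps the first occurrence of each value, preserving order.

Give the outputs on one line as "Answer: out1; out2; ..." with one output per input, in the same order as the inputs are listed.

[-201, -37]; [-69, -169, -53, -85]; [-113, -145]; [-9, -25, -65]; [-89, -113, -69, -109, -93]

Execution, op by op:
  [-39, 48, 7, -19] -> [39, -48, -7, 19] -> [156, -192, -28, 76] -> [147, -201, -37, 67] -> [-201, -37]
  [15, 40, -44, 11, -7, 19, -14, -33] -> [-15, -40, 44, -11, 7, -19, 14, 33] -> [-60, -160, 176, -44, 28, -76, 56, 132] -> [-69, -169, 167, -53, 19, -85, 47, 123] -> [-69, -169, -53, -85]
  [-25, 26, -21, 34] -> [25, -26, 21, -34] -> [100, -104, 84, -136] -> [91, -113, 75, -145] -> [-113, -145]
  [0, 4, 14, -12] -> [0, -4, -14, 12] -> [0, -16, -56, 48] -> [-9, -25, -65, 39] -> [-9, -25, -65]
  [20, 26, 15, -31, -5, 25, -32, 21] -> [-20, -26, -15, 31, 5, -25, 32, -21] -> [-80, -104, -60, 124, 20, -100, 128, -84] -> [-89, -113, -69, 115, 11, -109, 119, -93] -> [-89, -113, -69, -109, -93]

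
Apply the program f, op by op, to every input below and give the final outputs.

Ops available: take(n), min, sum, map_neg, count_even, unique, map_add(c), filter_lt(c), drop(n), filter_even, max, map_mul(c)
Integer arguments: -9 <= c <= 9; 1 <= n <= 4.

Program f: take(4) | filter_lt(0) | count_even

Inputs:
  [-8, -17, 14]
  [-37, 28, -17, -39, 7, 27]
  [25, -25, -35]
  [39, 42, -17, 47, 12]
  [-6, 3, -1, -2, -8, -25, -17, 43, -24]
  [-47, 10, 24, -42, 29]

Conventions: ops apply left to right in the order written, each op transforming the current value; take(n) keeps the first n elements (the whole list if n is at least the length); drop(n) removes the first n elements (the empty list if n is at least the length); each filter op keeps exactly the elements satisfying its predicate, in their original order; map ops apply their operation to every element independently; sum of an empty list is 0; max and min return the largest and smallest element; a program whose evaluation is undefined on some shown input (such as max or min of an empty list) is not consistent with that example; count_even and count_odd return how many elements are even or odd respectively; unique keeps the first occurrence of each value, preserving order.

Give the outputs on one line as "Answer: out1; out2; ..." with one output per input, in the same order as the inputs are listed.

Execution, op by op:
  [-8, -17, 14] -> [-8, -17, 14] -> [-8, -17] -> 1
  [-37, 28, -17, -39, 7, 27] -> [-37, 28, -17, -39] -> [-37, -17, -39] -> 0
  [25, -25, -35] -> [25, -25, -35] -> [-25, -35] -> 0
  [39, 42, -17, 47, 12] -> [39, 42, -17, 47] -> [-17] -> 0
  [-6, 3, -1, -2, -8, -25, -17, 43, -24] -> [-6, 3, -1, -2] -> [-6, -1, -2] -> 2
  [-47, 10, 24, -42, 29] -> [-47, 10, 24, -42] -> [-47, -42] -> 1

1; 0; 0; 0; 2; 1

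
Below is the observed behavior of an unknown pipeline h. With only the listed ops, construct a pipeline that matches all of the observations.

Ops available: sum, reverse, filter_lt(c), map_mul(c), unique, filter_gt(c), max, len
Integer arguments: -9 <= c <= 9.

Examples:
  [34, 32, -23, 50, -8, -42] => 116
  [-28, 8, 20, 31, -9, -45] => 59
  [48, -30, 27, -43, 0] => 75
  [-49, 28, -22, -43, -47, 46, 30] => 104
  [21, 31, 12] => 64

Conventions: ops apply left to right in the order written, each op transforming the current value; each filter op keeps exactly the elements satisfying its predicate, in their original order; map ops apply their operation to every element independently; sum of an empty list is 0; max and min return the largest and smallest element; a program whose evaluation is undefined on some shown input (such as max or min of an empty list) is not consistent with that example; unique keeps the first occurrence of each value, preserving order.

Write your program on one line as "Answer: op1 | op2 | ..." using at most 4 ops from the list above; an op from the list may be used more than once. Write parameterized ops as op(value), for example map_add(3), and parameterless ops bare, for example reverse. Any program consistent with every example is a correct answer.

filter_gt(7) | reverse | sum

Check, running the answer program on each example:
  [34, 32, -23, 50, -8, -42] -> [34, 32, 50] -> [50, 32, 34] -> 116
  [-28, 8, 20, 31, -9, -45] -> [8, 20, 31] -> [31, 20, 8] -> 59
  [48, -30, 27, -43, 0] -> [48, 27] -> [27, 48] -> 75
  [-49, 28, -22, -43, -47, 46, 30] -> [28, 46, 30] -> [30, 46, 28] -> 104
  [21, 31, 12] -> [21, 31, 12] -> [12, 31, 21] -> 64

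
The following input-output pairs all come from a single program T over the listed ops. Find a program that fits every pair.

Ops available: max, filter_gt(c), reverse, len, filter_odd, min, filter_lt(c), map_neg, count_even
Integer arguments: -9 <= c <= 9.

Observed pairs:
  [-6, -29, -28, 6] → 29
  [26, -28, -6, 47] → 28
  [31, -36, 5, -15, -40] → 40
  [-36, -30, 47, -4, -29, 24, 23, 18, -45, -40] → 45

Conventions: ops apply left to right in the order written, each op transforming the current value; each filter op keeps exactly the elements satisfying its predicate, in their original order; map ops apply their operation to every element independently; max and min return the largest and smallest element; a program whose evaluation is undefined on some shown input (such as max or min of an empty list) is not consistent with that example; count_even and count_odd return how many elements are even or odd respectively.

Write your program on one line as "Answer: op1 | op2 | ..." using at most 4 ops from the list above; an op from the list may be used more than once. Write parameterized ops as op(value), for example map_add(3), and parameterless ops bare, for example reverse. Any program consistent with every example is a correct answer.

map_neg | reverse | filter_gt(-1) | max

Check, running the answer program on each example:
  [-6, -29, -28, 6] -> [6, 29, 28, -6] -> [-6, 28, 29, 6] -> [28, 29, 6] -> 29
  [26, -28, -6, 47] -> [-26, 28, 6, -47] -> [-47, 6, 28, -26] -> [6, 28] -> 28
  [31, -36, 5, -15, -40] -> [-31, 36, -5, 15, 40] -> [40, 15, -5, 36, -31] -> [40, 15, 36] -> 40
  [-36, -30, 47, -4, -29, 24, 23, 18, -45, -40] -> [36, 30, -47, 4, 29, -24, -23, -18, 45, 40] -> [40, 45, -18, -23, -24, 29, 4, -47, 30, 36] -> [40, 45, 29, 4, 30, 36] -> 45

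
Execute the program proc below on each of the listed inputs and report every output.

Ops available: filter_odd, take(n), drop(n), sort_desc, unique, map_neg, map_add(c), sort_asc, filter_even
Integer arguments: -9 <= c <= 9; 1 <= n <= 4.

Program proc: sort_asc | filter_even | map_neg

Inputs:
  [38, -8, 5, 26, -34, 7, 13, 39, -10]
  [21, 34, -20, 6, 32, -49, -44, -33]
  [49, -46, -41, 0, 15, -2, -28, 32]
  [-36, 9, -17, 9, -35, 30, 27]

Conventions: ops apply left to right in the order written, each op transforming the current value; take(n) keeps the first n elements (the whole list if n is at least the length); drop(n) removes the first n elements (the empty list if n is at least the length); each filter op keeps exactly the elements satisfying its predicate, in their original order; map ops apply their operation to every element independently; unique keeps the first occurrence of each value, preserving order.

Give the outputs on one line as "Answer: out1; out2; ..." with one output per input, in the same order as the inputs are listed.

[34, 10, 8, -26, -38]; [44, 20, -6, -32, -34]; [46, 28, 2, 0, -32]; [36, -30]

Execution, op by op:
  [38, -8, 5, 26, -34, 7, 13, 39, -10] -> [-34, -10, -8, 5, 7, 13, 26, 38, 39] -> [-34, -10, -8, 26, 38] -> [34, 10, 8, -26, -38]
  [21, 34, -20, 6, 32, -49, -44, -33] -> [-49, -44, -33, -20, 6, 21, 32, 34] -> [-44, -20, 6, 32, 34] -> [44, 20, -6, -32, -34]
  [49, -46, -41, 0, 15, -2, -28, 32] -> [-46, -41, -28, -2, 0, 15, 32, 49] -> [-46, -28, -2, 0, 32] -> [46, 28, 2, 0, -32]
  [-36, 9, -17, 9, -35, 30, 27] -> [-36, -35, -17, 9, 9, 27, 30] -> [-36, 30] -> [36, -30]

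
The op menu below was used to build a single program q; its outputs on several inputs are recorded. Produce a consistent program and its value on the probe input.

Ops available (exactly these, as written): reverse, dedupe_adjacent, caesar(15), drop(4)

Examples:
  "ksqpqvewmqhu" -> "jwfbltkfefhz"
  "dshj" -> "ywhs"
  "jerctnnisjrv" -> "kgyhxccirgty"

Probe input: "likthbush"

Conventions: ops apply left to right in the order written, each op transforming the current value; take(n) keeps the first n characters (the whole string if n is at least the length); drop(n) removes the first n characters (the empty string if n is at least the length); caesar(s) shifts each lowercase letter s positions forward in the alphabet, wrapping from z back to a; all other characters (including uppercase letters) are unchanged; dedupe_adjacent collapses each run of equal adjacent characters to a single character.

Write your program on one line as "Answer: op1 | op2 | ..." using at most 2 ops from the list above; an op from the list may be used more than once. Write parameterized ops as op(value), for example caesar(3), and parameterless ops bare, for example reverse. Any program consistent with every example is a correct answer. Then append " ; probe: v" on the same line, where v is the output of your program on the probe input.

caesar(15) | reverse ; probe: "whjqwizxa"

Check, running the answer program on each example:
  "ksqpqvewmqhu" -> "zhfefktlbfwj" -> "jwfbltkfefhz"
  "dshj" -> "shwy" -> "ywhs"
  "jerctnnisjrv" -> "ytgriccxhygk" -> "kgyhxccirgty"
  probe: "likthbush" -> "axziwqjhw" -> "whjqwizxa"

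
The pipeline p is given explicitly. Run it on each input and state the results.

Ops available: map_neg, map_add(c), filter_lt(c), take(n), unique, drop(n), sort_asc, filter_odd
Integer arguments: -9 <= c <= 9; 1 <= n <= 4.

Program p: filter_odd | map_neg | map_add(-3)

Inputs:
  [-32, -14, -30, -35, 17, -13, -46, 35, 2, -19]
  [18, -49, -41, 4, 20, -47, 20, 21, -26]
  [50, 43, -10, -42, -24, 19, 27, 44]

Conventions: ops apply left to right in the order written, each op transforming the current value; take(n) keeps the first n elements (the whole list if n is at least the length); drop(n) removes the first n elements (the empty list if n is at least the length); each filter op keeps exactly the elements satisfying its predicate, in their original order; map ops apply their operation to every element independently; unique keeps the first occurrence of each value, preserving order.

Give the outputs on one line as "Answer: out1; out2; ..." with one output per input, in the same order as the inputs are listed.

Execution, op by op:
  [-32, -14, -30, -35, 17, -13, -46, 35, 2, -19] -> [-35, 17, -13, 35, -19] -> [35, -17, 13, -35, 19] -> [32, -20, 10, -38, 16]
  [18, -49, -41, 4, 20, -47, 20, 21, -26] -> [-49, -41, -47, 21] -> [49, 41, 47, -21] -> [46, 38, 44, -24]
  [50, 43, -10, -42, -24, 19, 27, 44] -> [43, 19, 27] -> [-43, -19, -27] -> [-46, -22, -30]

[32, -20, 10, -38, 16]; [46, 38, 44, -24]; [-46, -22, -30]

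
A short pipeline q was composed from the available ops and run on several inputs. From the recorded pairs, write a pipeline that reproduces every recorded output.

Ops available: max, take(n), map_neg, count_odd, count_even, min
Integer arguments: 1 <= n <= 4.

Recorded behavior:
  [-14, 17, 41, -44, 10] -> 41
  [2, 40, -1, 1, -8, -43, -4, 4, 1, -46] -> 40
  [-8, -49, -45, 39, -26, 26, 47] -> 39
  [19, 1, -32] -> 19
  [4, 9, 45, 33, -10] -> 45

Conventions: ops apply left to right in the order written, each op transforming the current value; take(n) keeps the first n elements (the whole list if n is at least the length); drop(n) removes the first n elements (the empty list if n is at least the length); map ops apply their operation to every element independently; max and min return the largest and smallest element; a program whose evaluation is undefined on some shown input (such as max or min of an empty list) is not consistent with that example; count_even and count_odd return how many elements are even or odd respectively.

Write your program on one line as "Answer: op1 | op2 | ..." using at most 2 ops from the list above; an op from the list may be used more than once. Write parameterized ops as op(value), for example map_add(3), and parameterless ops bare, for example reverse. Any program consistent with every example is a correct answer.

take(4) | max

Check, running the answer program on each example:
  [-14, 17, 41, -44, 10] -> [-14, 17, 41, -44] -> 41
  [2, 40, -1, 1, -8, -43, -4, 4, 1, -46] -> [2, 40, -1, 1] -> 40
  [-8, -49, -45, 39, -26, 26, 47] -> [-8, -49, -45, 39] -> 39
  [19, 1, -32] -> [19, 1, -32] -> 19
  [4, 9, 45, 33, -10] -> [4, 9, 45, 33] -> 45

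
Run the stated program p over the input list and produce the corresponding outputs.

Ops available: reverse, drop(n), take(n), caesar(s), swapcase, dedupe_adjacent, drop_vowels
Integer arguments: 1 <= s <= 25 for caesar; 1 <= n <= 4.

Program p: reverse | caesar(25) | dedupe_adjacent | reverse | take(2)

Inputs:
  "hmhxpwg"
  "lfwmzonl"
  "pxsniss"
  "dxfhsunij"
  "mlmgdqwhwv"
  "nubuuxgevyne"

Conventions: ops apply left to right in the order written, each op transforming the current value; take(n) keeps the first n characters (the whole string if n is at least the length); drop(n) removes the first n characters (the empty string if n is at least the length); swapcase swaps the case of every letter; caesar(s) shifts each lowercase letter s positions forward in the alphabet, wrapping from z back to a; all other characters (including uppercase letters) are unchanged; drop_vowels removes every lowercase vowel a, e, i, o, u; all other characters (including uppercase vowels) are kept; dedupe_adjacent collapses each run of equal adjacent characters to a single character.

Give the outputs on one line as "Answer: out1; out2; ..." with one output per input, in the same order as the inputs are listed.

"gl"; "ke"; "ow"; "cw"; "lk"; "mt"

Execution, op by op:
  "hmhxpwg" -> "gwpxhmh" -> "fvowglg" -> "fvowglg" -> "glgwovf" -> "gl"
  "lfwmzonl" -> "lnozmwfl" -> "kmnylvek" -> "kmnylvek" -> "kevlynmk" -> "ke"
  "pxsniss" -> "ssinsxp" -> "rrhmrwo" -> "rhmrwo" -> "owrmhr" -> "ow"
  "dxfhsunij" -> "jinushfxd" -> "ihmtrgewc" -> "ihmtrgewc" -> "cwegrtmhi" -> "cw"
  "mlmgdqwhwv" -> "vwhwqdgmlm" -> "uvgvpcflkl" -> "uvgvpcflkl" -> "lklfcpvgvu" -> "lk"
  "nubuuxgevyne" -> "enyvegxuubun" -> "dmxudfwttatm" -> "dmxudfwtatm" -> "mtatwfduxmd" -> "mt"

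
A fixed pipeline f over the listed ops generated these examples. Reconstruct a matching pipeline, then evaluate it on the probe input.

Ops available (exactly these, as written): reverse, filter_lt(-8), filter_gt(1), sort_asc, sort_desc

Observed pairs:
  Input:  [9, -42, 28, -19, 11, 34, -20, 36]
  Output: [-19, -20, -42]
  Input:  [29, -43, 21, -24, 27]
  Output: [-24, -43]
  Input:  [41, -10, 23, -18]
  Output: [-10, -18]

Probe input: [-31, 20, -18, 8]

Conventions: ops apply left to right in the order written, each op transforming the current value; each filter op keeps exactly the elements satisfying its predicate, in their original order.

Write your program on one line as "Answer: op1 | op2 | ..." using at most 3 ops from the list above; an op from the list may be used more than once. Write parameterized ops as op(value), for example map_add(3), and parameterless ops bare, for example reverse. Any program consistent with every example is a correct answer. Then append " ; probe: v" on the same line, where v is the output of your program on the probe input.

sort_asc | filter_lt(-8) | sort_desc ; probe: [-18, -31]

Check, running the answer program on each example:
  [9, -42, 28, -19, 11, 34, -20, 36] -> [-42, -20, -19, 9, 11, 28, 34, 36] -> [-42, -20, -19] -> [-19, -20, -42]
  [29, -43, 21, -24, 27] -> [-43, -24, 21, 27, 29] -> [-43, -24] -> [-24, -43]
  [41, -10, 23, -18] -> [-18, -10, 23, 41] -> [-18, -10] -> [-10, -18]
  probe: [-31, 20, -18, 8] -> [-31, -18, 8, 20] -> [-31, -18] -> [-18, -31]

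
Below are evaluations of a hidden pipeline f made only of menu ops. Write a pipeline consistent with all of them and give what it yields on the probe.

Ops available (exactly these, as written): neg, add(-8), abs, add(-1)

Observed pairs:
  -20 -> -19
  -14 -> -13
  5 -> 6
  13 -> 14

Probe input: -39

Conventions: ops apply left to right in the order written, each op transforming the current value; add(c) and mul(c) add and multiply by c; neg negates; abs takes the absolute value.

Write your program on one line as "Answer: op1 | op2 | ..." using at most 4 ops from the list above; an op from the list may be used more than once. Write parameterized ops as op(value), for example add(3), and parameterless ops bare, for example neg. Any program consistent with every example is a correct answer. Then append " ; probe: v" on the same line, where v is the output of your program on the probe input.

neg | add(-1) | neg ; probe: -38

Check, running the answer program on each example:
  -20 -> 20 -> 19 -> -19
  -14 -> 14 -> 13 -> -13
  5 -> -5 -> -6 -> 6
  13 -> -13 -> -14 -> 14
  probe: -39 -> 39 -> 38 -> -38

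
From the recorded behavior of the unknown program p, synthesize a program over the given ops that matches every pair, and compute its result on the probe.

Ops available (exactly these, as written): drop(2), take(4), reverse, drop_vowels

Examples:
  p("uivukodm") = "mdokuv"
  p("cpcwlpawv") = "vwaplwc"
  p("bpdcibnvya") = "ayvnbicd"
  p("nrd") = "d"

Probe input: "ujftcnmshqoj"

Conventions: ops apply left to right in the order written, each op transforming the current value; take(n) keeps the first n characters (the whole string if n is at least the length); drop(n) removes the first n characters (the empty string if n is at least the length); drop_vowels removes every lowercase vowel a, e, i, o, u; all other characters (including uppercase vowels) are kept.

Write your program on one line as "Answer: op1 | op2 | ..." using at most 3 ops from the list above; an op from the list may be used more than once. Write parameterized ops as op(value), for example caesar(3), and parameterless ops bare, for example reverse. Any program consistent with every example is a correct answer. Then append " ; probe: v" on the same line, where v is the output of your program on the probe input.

drop(2) | reverse ; probe: "joqhsmnctf"

Check, running the answer program on each example:
  "uivukodm" -> "vukodm" -> "mdokuv"
  "cpcwlpawv" -> "cwlpawv" -> "vwaplwc"
  "bpdcibnvya" -> "dcibnvya" -> "ayvnbicd"
  "nrd" -> "d" -> "d"
  probe: "ujftcnmshqoj" -> "ftcnmshqoj" -> "joqhsmnctf"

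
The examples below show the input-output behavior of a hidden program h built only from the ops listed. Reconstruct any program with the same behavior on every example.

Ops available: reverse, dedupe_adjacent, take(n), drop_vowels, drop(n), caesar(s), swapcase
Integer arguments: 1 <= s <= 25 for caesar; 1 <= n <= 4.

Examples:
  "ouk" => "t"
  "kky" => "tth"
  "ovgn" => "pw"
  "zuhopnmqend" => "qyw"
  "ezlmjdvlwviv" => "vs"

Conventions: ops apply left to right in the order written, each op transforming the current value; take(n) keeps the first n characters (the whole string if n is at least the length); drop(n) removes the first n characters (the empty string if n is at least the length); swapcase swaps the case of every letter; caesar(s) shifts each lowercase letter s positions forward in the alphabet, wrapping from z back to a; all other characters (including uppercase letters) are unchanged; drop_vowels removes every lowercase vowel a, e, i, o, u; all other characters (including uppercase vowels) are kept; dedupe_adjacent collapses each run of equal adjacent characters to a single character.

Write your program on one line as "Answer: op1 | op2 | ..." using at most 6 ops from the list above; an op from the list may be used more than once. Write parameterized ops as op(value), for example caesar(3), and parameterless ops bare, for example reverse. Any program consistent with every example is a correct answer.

drop_vowels | take(4) | reverse | caesar(9) | reverse | drop_vowels

Check, running the answer program on each example:
  "ouk" -> "k" -> "k" -> "k" -> "t" -> "t" -> "t"
  "kky" -> "kky" -> "kky" -> "ykk" -> "htt" -> "tth" -> "tth"
  "ovgn" -> "vgn" -> "vgn" -> "ngv" -> "wpe" -> "epw" -> "pw"
  "zuhopnmqend" -> "zhpnmqnd" -> "zhpn" -> "nphz" -> "wyqi" -> "iqyw" -> "qyw"
  "ezlmjdvlwviv" -> "zlmjdvlwvv" -> "zlmj" -> "jmlz" -> "svui" -> "iuvs" -> "vs"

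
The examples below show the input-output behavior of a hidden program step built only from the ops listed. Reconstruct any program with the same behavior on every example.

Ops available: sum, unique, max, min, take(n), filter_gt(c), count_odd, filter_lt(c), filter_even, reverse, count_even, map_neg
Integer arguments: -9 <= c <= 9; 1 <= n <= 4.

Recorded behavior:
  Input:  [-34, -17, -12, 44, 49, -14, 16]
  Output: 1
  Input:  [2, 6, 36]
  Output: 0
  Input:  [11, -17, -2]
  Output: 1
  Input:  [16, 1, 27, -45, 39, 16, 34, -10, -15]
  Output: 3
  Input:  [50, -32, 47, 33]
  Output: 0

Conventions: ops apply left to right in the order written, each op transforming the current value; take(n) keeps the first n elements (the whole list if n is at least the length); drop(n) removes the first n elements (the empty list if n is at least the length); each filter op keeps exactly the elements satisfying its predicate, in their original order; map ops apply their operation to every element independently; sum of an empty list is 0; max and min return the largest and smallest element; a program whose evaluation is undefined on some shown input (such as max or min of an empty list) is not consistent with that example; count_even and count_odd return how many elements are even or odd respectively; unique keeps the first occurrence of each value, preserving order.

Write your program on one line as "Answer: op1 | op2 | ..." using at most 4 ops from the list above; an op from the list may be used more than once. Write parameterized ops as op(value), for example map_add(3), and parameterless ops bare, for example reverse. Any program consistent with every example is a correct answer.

unique | filter_lt(6) | reverse | count_odd

Check, running the answer program on each example:
  [-34, -17, -12, 44, 49, -14, 16] -> [-34, -17, -12, 44, 49, -14, 16] -> [-34, -17, -12, -14] -> [-14, -12, -17, -34] -> 1
  [2, 6, 36] -> [2, 6, 36] -> [2] -> [2] -> 0
  [11, -17, -2] -> [11, -17, -2] -> [-17, -2] -> [-2, -17] -> 1
  [16, 1, 27, -45, 39, 16, 34, -10, -15] -> [16, 1, 27, -45, 39, 34, -10, -15] -> [1, -45, -10, -15] -> [-15, -10, -45, 1] -> 3
  [50, -32, 47, 33] -> [50, -32, 47, 33] -> [-32] -> [-32] -> 0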